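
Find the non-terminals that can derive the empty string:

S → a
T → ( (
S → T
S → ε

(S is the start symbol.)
{ 'S' }

A non-terminal is nullable if it can derive ε (the empty string): either it has an ε-production, or it has a production whose right-hand side consists entirely of nullable non-terminals.

ε-productions: S → ε
So S is immediately nullable.
No further non-terminal can be added: every production for the remaining non-terminals contains a terminal or a non-nullable non-terminal.
Nullable = { 'S' }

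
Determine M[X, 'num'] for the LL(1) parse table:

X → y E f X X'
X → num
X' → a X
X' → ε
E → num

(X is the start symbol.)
X → num

To find M[X, 'num'], we find productions for X where 'num' is in the predict set (PREDICT(N → α) = (FIRST(α) \ {ε}) ∪ (FOLLOW(N) if α ⇒* ε)).

X → y E f X X': PREDICT = { 'y' }
X → num: PREDICT = { 'num' }
  'num' is in predict set, so this production goes in M[X, 'num']

M[X, 'num'] = X → num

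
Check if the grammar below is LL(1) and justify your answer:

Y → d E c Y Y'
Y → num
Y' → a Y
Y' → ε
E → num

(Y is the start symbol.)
Relevant sets:
  FOLLOW(Y') = { $, 'a' }

For Y:
  PREDICT(Y → d E c Y Y') = { 'd' }
  PREDICT(Y → num) = { 'num' }
For Y':
  PREDICT(Y' → a Y) = { 'a' }
  PREDICT(Y' → ε) = { $, 'a' }
E has a single production, so nothing to check there.

Conflict found: Predict set conflict for Y': { 'a' }
The grammar is NOT LL(1).

Answer: No. Predict set conflict for Y': { 'a' }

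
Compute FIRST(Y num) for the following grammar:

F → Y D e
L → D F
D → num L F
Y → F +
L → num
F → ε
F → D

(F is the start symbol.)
{ '+', 'num' }

FIRST sets of the non-terminals involved (from the grammar, by fixed-point iteration):
  FIRST(Y) = { '+', 'num' }

To compute FIRST(Y num), process the symbols left to right:
Symbol Y is a non-terminal. Add FIRST(Y) \ {ε} = { '+', 'num' }
Y is not nullable (ε ∉ FIRST(Y)), so stop here.
FIRST(Y num) = { '+', 'num' }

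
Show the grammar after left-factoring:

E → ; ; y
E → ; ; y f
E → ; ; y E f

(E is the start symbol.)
Left-factoring transforms A → αβ₁ | αβ₂ into A → αA' and A' → β₁ | β₂
(α is the longest common prefix among the alternatives). Repeat until
no nonterminal has two alternatives with a common prefix.

Round 1: E has alternatives sharing prefix '; ; y'. Introduce E': E → ; ; y E'
  Add: E' → ε
  Add: E' → f
  Add: E' → E f

No remaining common prefixes — done.

Resulting grammar:
E → ; ; y E'
E' → ε
E' → f
E' → E f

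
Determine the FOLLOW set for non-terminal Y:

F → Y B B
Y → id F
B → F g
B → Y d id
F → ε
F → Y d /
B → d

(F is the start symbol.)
In F → Y B B: Y is followed by B B, add FIRST(B B) \ {ε} = { 'd', 'g', 'id' }
In B → Y d id: Y is followed by d id, add FIRST(d id) \ {ε} = { 'd' }
In F → Y d /: Y is followed by d '/', add FIRST(d '/') \ {ε} = { 'd' }

Taking the union: FOLLOW(Y) = { 'd', 'g', 'id' }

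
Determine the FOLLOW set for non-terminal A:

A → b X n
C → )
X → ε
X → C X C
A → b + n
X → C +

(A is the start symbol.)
To compute FOLLOW(A), find every occurrence of A on a right-hand side N → α A β: add FIRST(β) \ {ε}, and if β is empty or nullable also add FOLLOW(N). Iterate to a fixed point.

A is the start symbol, so $ ∈ FOLLOW(A).
A does not occur on any right-hand side.

Taking the union: FOLLOW(A) = { $ }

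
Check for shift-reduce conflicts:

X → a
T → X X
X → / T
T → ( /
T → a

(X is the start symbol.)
A shift-reduce conflict occurs when an LR(0) state has both:
  - a complete (reduce) item [A → α .] (dot at the end), and
  - a shift item [B → β . c γ] (dot before a terminal).

Augment with X' → X and build the canonical LR(0) collection (I0 = CLOSURE({[X' → . X]}), then GOTO on every symbol after a dot until no new states appear). It has 10 states:
  I0: { [X → . / T], [X → . a], [X' → . X] }  — shift
  I1: { [T → . ( /], [T → . X X], [T → . a], [X → . / T], [X → . a], [X → / . T] }  — shift
  I2: { [X' → X .] }  — accept
  I3: { [X → a .] }  — reduce
  I4: { [T → ( . /] }  — shift
  I5: { [X → / T .] }  — reduce
  I6: { [T → X . X], [X → . / T], [X → . a] }  — shift
  I7: { [T → a .], [X → a .] }  — 2 reduces
  I8: { [T → X X .] }  — reduce
  I9: { [T → ( / .] }  — reduce

No state contains both a complete item and a shift item.

Answer: No shift-reduce conflicts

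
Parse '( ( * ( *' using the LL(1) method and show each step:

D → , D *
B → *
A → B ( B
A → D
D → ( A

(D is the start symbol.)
LL(1) parsing maintains a stack (initially the start symbol over $) and the input. At each step: if the stack top is a terminal, match it against the current input token; if it is a non-terminal N, replace it with the RHS of M[N, lookahead] (the unique production whose predict set contains the lookahead).

Stack is shown with the top on the left.

Stack    Input        Action
----------------------------
D $      ( ( * ( * $  output D → ( A
( A $    ( ( * ( * $  match '('
A $      ( * ( * $    output A → D
D $      ( * ( * $    output D → ( A
( A $    ( * ( * $    match '('
A $      * ( * $      output A → B ( B
B ( B $  * ( * $      output B → *
* ( B $  * ( * $      match '*'
( B $    ( * $        match '('
B $      * $          output B → *
* $      * $          match '*'
$        $            accept

The string is accepted.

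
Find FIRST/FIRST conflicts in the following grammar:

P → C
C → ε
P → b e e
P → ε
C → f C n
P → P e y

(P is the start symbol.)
A FIRST/FIRST conflict occurs when two productions N → α and N → β for the same non-terminal have FIRST(α) ∩ FIRST(β) ≠ ∅ (with ε ∈ FIRST of a nullable right-hand side, so two nullable alternatives also conflict).

FIRST sets of the non-terminals at (or reachable through a nullable prefix from) the front of some alternative:
  FIRST(C) = { 'f', ε }
  FIRST(P) = { 'b', 'e', 'f', ε }

Productions for P:
  P → C: FIRST = { 'f', ε }
  P → b e e: FIRST = { 'b' }
  P → ε: FIRST = { ε }
  P → P e y: FIRST = { 'b', 'e', 'f' }
Productions for C:
  C → ε: FIRST = { ε }
  C → f C n: FIRST = { 'f' }

Conflict for P: P → C and P → ε
  Overlap: { ε }
Conflict for P: P → C and P → P e y
  Overlap: { 'f' }
Conflict for P: P → b e e and P → P e y
  Overlap: { 'b' }

Answer: Yes. P → C / P → ε on { ε }; P → C / P → P e y on { 'f' }; P → b e e / P → P e y on { 'b' }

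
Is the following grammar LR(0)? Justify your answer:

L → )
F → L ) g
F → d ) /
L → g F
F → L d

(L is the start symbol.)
A grammar is LR(0) if no state in the canonical LR(0) collection has:
  - both a shift item (dot before a terminal) and a complete item (shift-reduce conflict), or
  - two or more complete items (reduce-reduce conflict; the accept item [L' → L .] counts as a complete item here).

Augment with L' → L and build the canonical LR(0) collection (I0 = CLOSURE({[L' → . L]}), then GOTO on every symbol after a dot until no new states appear). It has 12 states:
  I0: { [L → . )], [L → . g F], [L' → . L] }  — shift
  I1: { [L → ) .] }  — reduce
  I2: { [L' → L .] }  — accept
  I3: { [F → . L ) g], [F → . L d], [F → . d ) /], [L → . )], [L → . g F], [L → g . F] }  — shift
  I4: { [L → g F .] }  — reduce
  I5: { [F → L . ) g], [F → L . d] }  — shift
  I6: { [F → d . ) /] }  — shift
  I7: { [F → d ) . /] }  — shift
  I8: { [F → d ) / .] }  — reduce
  I9: { [F → L ) . g] }  — shift
  I10: { [F → L d .] }  — reduce
  I11: { [F → L ) g .] }  — reduce

Every state is either a pure shift/goto state or contains exactly one complete item and nothing to shift — no conflicts. The grammar is LR(0).

Answer: Yes, the grammar is LR(0)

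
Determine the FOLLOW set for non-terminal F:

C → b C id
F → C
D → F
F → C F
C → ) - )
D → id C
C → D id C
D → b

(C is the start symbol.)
{ 'id' }

In D → F: F is at the end, add FOLLOW(D)
In F → C F: F is at the end; this adds FOLLOW(F) to itself — nothing new

The FOLLOW sets referred to above (computed the same way, to a fixed point):
  FOLLOW(D) = { 'id' }

Taking the union: FOLLOW(F) = { 'id' }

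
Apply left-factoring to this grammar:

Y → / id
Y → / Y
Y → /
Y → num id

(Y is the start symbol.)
Y → / Y'
Y' → id
Y' → Y
Y' → ε
Y → num id

Left-factoring transforms A → αβ₁ | αβ₂ into A → αA' and A' → β₁ | β₂
(α is the longest common prefix among the alternatives). Repeat until
no nonterminal has two alternatives with a common prefix.

Round 1: Y has alternatives sharing prefix '/'. Introduce Y': Y → / Y'
  Add: Y' → id
  Add: Y' → Y
  Add: Y' → ε

No remaining common prefixes — done.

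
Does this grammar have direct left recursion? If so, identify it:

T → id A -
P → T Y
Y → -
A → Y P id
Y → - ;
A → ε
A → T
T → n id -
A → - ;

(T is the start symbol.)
Direct left recursion occurs when N → N α for some non-terminal N (the right-hand side begins with the left-hand side itself).

T → id A -: starts with id
P → T Y: starts with T
Y → -: starts with '-'
A → Y P id: starts with Y
Y → - ;: starts with '-'
A → ε: starts with ε
A → T: starts with T
T → n id -: starts with n
A → - ;: starts with '-'

No direct left recursion found.

Answer: No direct left recursion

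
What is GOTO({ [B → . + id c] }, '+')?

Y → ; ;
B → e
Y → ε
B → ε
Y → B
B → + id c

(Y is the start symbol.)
{ [B → + . id c] }

GOTO(I, '+') = CLOSURE({ [A → αX.β] : [A → α.Xβ] ∈ I, X = '+' })

Items with dot before '+', with the dot advanced:
  [B → . + id c] → [B → + . id c]
Closure adds nothing (no advanced item has the dot before a non-terminal).

GOTO = { [B → + . id c] }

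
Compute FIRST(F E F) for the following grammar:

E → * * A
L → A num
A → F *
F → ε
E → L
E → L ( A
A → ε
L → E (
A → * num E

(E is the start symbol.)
{ '*', 'num' }

FIRST sets of the non-terminals involved (from the grammar, by fixed-point iteration):
  FIRST(F) = { ε }
  FIRST(E) = { '*', 'num' }

To compute FIRST(F E F), process the symbols left to right:
Symbol F is a non-terminal. Add FIRST(F) \ {ε} = { }
F is nullable (ε ∈ FIRST(F)), continue to the next symbol.
Symbol E is a non-terminal. Add FIRST(E) \ {ε} = { '*', 'num' }
E is not nullable (ε ∉ FIRST(E)), so stop here.
FIRST(F E F) = { '*', 'num' }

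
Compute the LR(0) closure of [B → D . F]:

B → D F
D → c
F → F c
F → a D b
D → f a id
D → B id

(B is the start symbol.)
To compute CLOSURE, for each item [A → α.Bβ] where B is a non-terminal, add [B → .γ] for all productions B → γ; repeat for the newly added items until nothing changes.

Start with: [B → D . F]
  [B → D . F] has the dot before F: add [F → . F c], [F → . a D b]
No further items can be added.

CLOSURE = { [B → D . F], [F → . F c], [F → . a D b] }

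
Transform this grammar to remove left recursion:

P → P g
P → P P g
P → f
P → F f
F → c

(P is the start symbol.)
P is directly left-recursive. The standard transformation for
  A → A α₁ | ... | A α_m | β₁ | ... | β_n
is
  A  → β₁ A' | ... | β_n A'
  A' → α₁ A' | ... | α_m A' | ε

P → f becomes P → f P'
P → F f becomes P → F f P'
P → P g becomes P' → g P'
P → P P g becomes P' → P g P'
Add P' → ε

Productions for other non-terminals are unchanged:
  F → c

Resulting grammar:
P → f P'
P → F f P'
P' → g P'
P' → P g P'
P' → ε
F → c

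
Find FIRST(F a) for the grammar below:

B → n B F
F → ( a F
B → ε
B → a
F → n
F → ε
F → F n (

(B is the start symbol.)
{ '(', 'a', 'n' }

FIRST sets of the non-terminals involved (from the grammar, by fixed-point iteration):
  FIRST(F) = { '(', 'n', ε }

To compute FIRST(F a), process the symbols left to right:
Symbol F is a non-terminal. Add FIRST(F) \ {ε} = { '(', 'n' }
F is nullable (ε ∈ FIRST(F)), continue to the next symbol.
Symbol a is a terminal. Add 'a' and stop.
FIRST(F a) = { '(', 'a', 'n' }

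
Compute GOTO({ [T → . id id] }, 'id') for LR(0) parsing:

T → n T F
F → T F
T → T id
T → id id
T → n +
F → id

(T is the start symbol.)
GOTO(I, 'id') = CLOSURE({ [A → αX.β] : [A → α.Xβ] ∈ I, X = 'id' })

Items with dot before 'id', with the dot advanced:
  [T → . id id] → [T → id . id]
Closure adds nothing (no advanced item has the dot before a non-terminal).

GOTO = { [T → id . id] }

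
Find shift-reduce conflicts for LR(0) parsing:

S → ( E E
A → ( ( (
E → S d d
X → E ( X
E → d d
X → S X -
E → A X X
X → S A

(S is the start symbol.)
Augment with S' → S and build the canonical LR(0) collection (I0 = CLOSURE({[S' → . S]}), then GOTO on every symbol after a dot until no new states appear). It has 25 states:
  I0: { [S → . ( E E], [S' → . S] }  — shift
  I1: { [A → . ( ( (], [E → . A X X], [E → . S d d], [E → . d d], [S → ( . E E], [S → . ( E E] }  — shift
  I2: { [S' → S .] }  — accept
  I3: { [A → ( . ( (], [A → . ( ( (], [E → . A X X], [E → . S d d], [E → . d d], [S → ( . E E], [S → . ( E E] }  — shift
  I4: { [A → . ( ( (], [E → . A X X], [E → . S d d], [E → . d d], [E → A . X X], [S → . ( E E], [X → . E ( X], [X → . S A], [X → . S X -] }  — shift
  I5: { [A → . ( ( (], [E → . A X X], [E → . S d d], [E → . d d], [S → ( E . E], [S → . ( E E] }  — shift
  I6: { [E → S . d d] }  — shift
  I7: { [E → d . d] }  — shift
  I8: { [E → d d .] }  — reduce
  I9: { [E → S d . d] }  — shift
  I10: { [E → S d d .] }  — reduce
  I11: { [S → ( E E .] }  — reduce
  I12: { [X → E . ( X] }  — shift
  I13: { [A → . ( ( (], [E → . A X X], [E → . S d d], [E → . d d], [E → S . d d], [S → . ( E E], [X → . E ( X], [X → . S A], [X → . S X -], [X → S . A], [X → S . X -] }  — shift
  I14: { [A → . ( ( (], [E → . A X X], [E → . S d d], [E → . d d], [E → A X . X], [S → . ( E E], [X → . E ( X], [X → . S A], [X → . S X -] }  — shift
  I15: { [E → A X X .] }  — reduce
  I16: { [A → . ( ( (], [E → . A X X], [E → . S d d], [E → . d d], [E → A . X X], [S → . ( E E], [X → . E ( X], [X → . S A], [X → . S X -], [X → S A .] }  — shift, reduce
  I17: { [X → S X . -] }  — shift
  I18: { [E → S d . d], [E → d . d] }  — shift
  I19: { [E → S d d .], [E → d d .] }  — 2 reduces
  I20: { [X → S X - .] }  — reduce
  I21: { [A → . ( ( (], [E → . A X X], [E → . S d d], [E → . d d], [S → . ( E E], [X → . E ( X], [X → . S A], [X → . S X -], [X → E ( . X] }  — shift
  I22: { [X → E ( X .] }  — reduce
  I23: { [A → ( ( . (], [A → ( . ( (], [A → . ( ( (], [E → . A X X], [E → . S d d], [E → . d d], [S → ( . E E], [S → . ( E E] }  — shift
  I24: { [A → ( ( ( .], [A → ( ( . (], [A → ( . ( (], [A → . ( ( (], [E → . A X X], [E → . S d d], [E → . d d], [S → ( . E E], [S → . ( E E] }  — shift, reduce

I16 contains reduce item [X → S A .] and shift items [A → . ( ( (], [E → . d d], [S → . ( E E] — shift-reduce conflict.
I24 contains reduce item [A → ( ( ( .] and shift items [A → . ( ( (], [A → ( . ( (], [A → ( ( . (], [E → . d d], [S → . ( E E] — shift-reduce conflict.

Answer: Yes — I16: [X → S A .] vs [A → . ( ( (]; I24: [A → ( ( ( .] vs [A → . ( ( (]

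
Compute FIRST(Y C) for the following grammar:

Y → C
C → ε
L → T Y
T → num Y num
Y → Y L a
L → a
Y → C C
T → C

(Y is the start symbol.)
{ 'a', 'num', ε }

FIRST sets of the non-terminals involved (from the grammar, by fixed-point iteration):
  FIRST(Y) = { 'a', 'num', ε }
  FIRST(C) = { ε }

To compute FIRST(Y C), process the symbols left to right:
Symbol Y is a non-terminal. Add FIRST(Y) \ {ε} = { 'a', 'num' }
Y is nullable (ε ∈ FIRST(Y)), continue to the next symbol.
Symbol C is a non-terminal. Add FIRST(C) \ {ε} = { }
C is nullable (ε ∈ FIRST(C)), continue to the next symbol.
All symbols are nullable, so ε is in the result.
FIRST(Y C) = { 'a', 'num', ε }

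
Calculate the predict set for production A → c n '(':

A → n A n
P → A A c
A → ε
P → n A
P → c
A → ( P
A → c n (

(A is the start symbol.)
{ 'c' }

PREDICT(A → c n '(') = (FIRST(RHS) \ {ε}) ∪ (FOLLOW(A) if ε ∈ FIRST(RHS), i.e. RHS ⇒* ε)
FIRST(c n '(') = { 'c' }
ε ∉ FIRST(c n '('), so FOLLOW(A) is not added.
PREDICT(A → c n '(') = { 'c' }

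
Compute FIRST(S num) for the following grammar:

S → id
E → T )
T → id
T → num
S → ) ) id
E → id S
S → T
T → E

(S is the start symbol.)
{ ')', 'id', 'num' }

FIRST sets of the non-terminals involved (from the grammar, by fixed-point iteration):
  FIRST(S) = { ')', 'id', 'num' }

To compute FIRST(S num), process the symbols left to right:
Symbol S is a non-terminal. Add FIRST(S) \ {ε} = { ')', 'id', 'num' }
S is not nullable (ε ∉ FIRST(S)), so stop here.
FIRST(S num) = { ')', 'id', 'num' }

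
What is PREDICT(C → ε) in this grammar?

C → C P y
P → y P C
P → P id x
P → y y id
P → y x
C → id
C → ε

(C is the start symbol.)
{ $, 'id', 'y' }

PREDICT(C → ε) = (FIRST(RHS) \ {ε}) ∪ (FOLLOW(C) if ε ∈ FIRST(RHS), i.e. RHS ⇒* ε)
The right-hand side is ε (FIRST(ε) = { ε }), so the predict set is FOLLOW(C) = { $, 'id', 'y' }
PREDICT(C → ε) = { $, 'id', 'y' }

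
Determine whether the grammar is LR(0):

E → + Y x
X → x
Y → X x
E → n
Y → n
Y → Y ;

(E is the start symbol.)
Yes, the grammar is LR(0)

A grammar is LR(0) if no state in the canonical LR(0) collection has:
  - both a shift item (dot before a terminal) and a complete item (shift-reduce conflict), or
  - two or more complete items (reduce-reduce conflict; the accept item [E' → E .] counts as a complete item here).

Augment with E' → E and build the canonical LR(0) collection (I0 = CLOSURE({[E' → . E]}), then GOTO on every symbol after a dot until no new states appear). It has 11 states:
  I0: { [E → . + Y x], [E → . n], [E' → . E] }  — shift
  I1: { [E → + . Y x], [X → . x], [Y → . X x], [Y → . Y ;], [Y → . n] }  — shift
  I2: { [E' → E .] }  — accept
  I3: { [E → n .] }  — reduce
  I4: { [Y → X . x] }  — shift
  I5: { [E → + Y . x], [Y → Y . ;] }  — shift
  I6: { [Y → n .] }  — reduce
  I7: { [X → x .] }  — reduce
  I8: { [Y → Y ; .] }  — reduce
  I9: { [E → + Y x .] }  — reduce
  I10: { [Y → X x .] }  — reduce

Every state is either a pure shift/goto state or contains exactly one complete item and nothing to shift — no conflicts. The grammar is LR(0).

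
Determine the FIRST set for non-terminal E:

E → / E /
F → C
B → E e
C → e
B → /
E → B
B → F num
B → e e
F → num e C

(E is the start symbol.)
{ '/', 'e', 'num' }

FIRST sets of the other non-terminals involved (by the same procedure, iterated to a fixed point):
  FIRST(B) = { '/', 'e', 'num' }

From E → / E /:
  - '/' is a terminal: add '/' and stop
From E → B:
  - B is a non-terminal: add FIRST(B) \ {ε} = { '/', 'e', 'num' }
    B is not nullable, so stop

Collecting: FIRST(E) = { '/', 'e', 'num' }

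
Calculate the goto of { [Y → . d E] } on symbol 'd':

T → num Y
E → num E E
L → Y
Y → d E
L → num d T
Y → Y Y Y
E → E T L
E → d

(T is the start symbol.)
{ [E → . E T L], [E → . d], [E → . num E E], [Y → d . E] }

GOTO(I, 'd') = CLOSURE({ [A → αX.β] : [A → α.Xβ] ∈ I, X = 'd' })

Items with dot before 'd', with the dot advanced:
  [Y → . d E] → [Y → d . E]
Closure of the advanced items:
  [Y → d . E] has the dot before E: add [E → . num E E], [E → . E T L], [E → . d]

GOTO = { [E → . E T L], [E → . d], [E → . num E E], [Y → d . E] }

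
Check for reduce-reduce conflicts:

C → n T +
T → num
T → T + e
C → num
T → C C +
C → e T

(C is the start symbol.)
A reduce-reduce conflict occurs when an LR(0) state has two complete items [A → α .] and [B → β .] — both call for a reduction, and with no lookahead the parser cannot choose between them.

Augment with C' → C and build the canonical LR(0) collection (I0 = CLOSURE({[C' → . C]}), then GOTO on every symbol after a dot until no new states appear). It has 14 states:
  I0: { [C → . e T], [C → . n T +], [C → . num], [C' → . C] }  — shift
  I1: { [C' → C .] }  — accept
  I2: { [C → . e T], [C → . n T +], [C → . num], [C → e . T], [T → . C C +], [T → . T + e], [T → . num] }  — shift
  I3: { [C → . e T], [C → . n T +], [C → . num], [C → n . T +], [T → . C C +], [T → . T + e], [T → . num] }  — shift
  I4: { [C → num .] }  — reduce
  I5: { [C → . e T], [C → . n T +], [C → . num], [T → C . C +] }  — shift
  I6: { [C → n T . +], [T → T . + e] }  — shift
  I7: { [C → num .], [T → num .] }  — 2 reduces
  I8: { [C → n T + .], [T → T + . e] }  — shift, reduce
  I9: { [T → T + e .] }  — reduce
  I10: { [T → C C . +] }  — shift
  I11: { [T → C C + .] }  — reduce
  I12: { [C → e T .], [T → T . + e] }  — shift, reduce
  I13: { [T → T + . e] }  — shift

I7 contains complete items [C → num .], [T → num .] — reduce-reduce conflict.

Answer: Yes — I7: [C → num .] vs [T → num .]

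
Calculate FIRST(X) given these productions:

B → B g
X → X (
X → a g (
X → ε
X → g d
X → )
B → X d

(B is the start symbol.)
To compute FIRST(X), examine every production with X on the left-hand side, reading each right-hand side left to right until a non-nullable symbol is reached.

From X → X (:
  - X is the symbol being defined: contributes nothing new
    X is nullable, so continue to the next symbol
  - '(' is a terminal: add '(' and stop
From X → a g (:
  - a is a terminal: add 'a' and stop
From X → ε:
  - ε-production, so ε ∈ FIRST(X)
From X → g d:
  - g is a terminal: add 'g' and stop
From X → ):
  - ')' is a terminal: add ')' and stop

Collecting: FIRST(X) = { '(', ')', 'a', 'g', ε }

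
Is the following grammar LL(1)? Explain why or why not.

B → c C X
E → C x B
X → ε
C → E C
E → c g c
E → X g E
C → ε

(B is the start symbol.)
No. Predict set conflict for E: { 'c' }

Relevant sets:
  FIRST(C) = { 'c', 'g', 'x', ε }
  FIRST(X) = { ε }
  FIRST(E) = { 'c', 'g', 'x' }
  FOLLOW(C) = { $, 'c', 'g', 'x' }

For E:
  PREDICT(E → C x B) = { 'c', 'g', 'x' }
  PREDICT(E → c g c) = { 'c' }
  PREDICT(E → X g E) = { 'g' }
For C:
  PREDICT(C → E C) = { 'c', 'g', 'x' }
  PREDICT(C → ε) = { $, 'c', 'g', 'x' }
B, X have a single production, so nothing to check there.

Conflict found: Predict set conflict for E: { 'c' }
The grammar is NOT LL(1).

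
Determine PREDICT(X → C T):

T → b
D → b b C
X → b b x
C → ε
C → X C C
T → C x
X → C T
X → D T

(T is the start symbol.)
PREDICT(X → C T) = (FIRST(RHS) \ {ε}) ∪ (FOLLOW(X) if ε ∈ FIRST(RHS), i.e. RHS ⇒* ε)
FIRST(C) = { 'b', 'x', ε }
FIRST(T) = { 'b', 'x' }
FIRST(C T) = { 'b', 'x' }
ε ∉ FIRST(C T), so FOLLOW(X) is not added.
PREDICT(X → C T) = { 'b', 'x' }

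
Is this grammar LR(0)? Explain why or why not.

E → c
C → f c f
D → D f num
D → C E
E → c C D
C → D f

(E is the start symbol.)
No. Shift-reduce conflict between [E → c .] and [C → . f c f]

A grammar is LR(0) if no state in the canonical LR(0) collection has:
  - both a shift item (dot before a terminal) and a complete item (shift-reduce conflict), or
  - two or more complete items (reduce-reduce conflict; the accept item [E' → E .] counts as a complete item here).

Augment with E' → E and build the canonical LR(0) collection (I0 = CLOSURE({[E' → . E]}), then GOTO on every symbol after a dot until no new states appear). It has 13 states:
  I0: { [E → . c C D], [E → . c], [E' → . E] }  — shift
  I1: { [E' → E .] }  — accept
  I2: { [C → . D f], [C → . f c f], [D → . C E], [D → . D f num], [E → c . C D], [E → c .] }  — shift, reduce
  I3: { [C → . D f], [C → . f c f], [D → . C E], [D → . D f num], [D → C . E], [E → . c C D], [E → . c], [E → c C . D] }  — shift
  I4: { [C → D . f], [D → D . f num] }  — shift
  I5: { [C → f . c f] }  — shift
  I6: { [C → f c . f] }  — shift
  I7: { [C → f c f .] }  — reduce
  I8: { [C → D f .], [D → D f . num] }  — shift, reduce
  I9: { [D → D f num .] }  — reduce
  I10: { [D → C . E], [E → . c C D], [E → . c] }  — shift
  I11: { [C → D . f], [D → D . f num], [E → c C D .] }  — shift, reduce
  I12: { [D → C E .] }  — reduce

Conflict in state I2:
  Shift-reduce conflict between [E → c .] and [C → . f c f]
So the grammar is NOT LR(0).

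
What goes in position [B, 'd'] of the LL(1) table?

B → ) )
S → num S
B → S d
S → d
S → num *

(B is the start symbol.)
B → S d

To find M[B, 'd'], we find productions for B where 'd' is in the predict set (PREDICT(N → α) = (FIRST(α) \ {ε}) ∪ (FOLLOW(N) if α ⇒* ε)).

Relevant sets:
  FIRST(S) = { 'd', 'num' }

B → ) ): PREDICT = { ')' }
B → S d: PREDICT = { 'd', 'num' }
  'd' is in predict set, so this production goes in M[B, 'd']

M[B, 'd'] = B → S d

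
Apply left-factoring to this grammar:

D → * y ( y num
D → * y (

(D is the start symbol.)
D → * y ( D'
D' → y num
D' → ε

Left-factoring transforms A → αβ₁ | αβ₂ into A → αA' and A' → β₁ | β₂
(α is the longest common prefix among the alternatives). Repeat until
no nonterminal has two alternatives with a common prefix.

Round 1: D has alternatives sharing prefix '* y ('. Introduce D': D → * y ( D'
  Add: D' → y num
  Add: D' → ε

No remaining common prefixes — done.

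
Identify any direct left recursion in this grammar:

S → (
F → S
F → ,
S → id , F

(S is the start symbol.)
No direct left recursion

S → (: starts with '('
F → S: starts with S
F → ,: starts with ','
S → id , F: starts with id

No direct left recursion found.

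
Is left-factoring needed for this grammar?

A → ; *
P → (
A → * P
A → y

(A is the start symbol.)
No, left-factoring is not needed

Left-factoring is needed when two productions for the same non-terminal
share a common prefix on the right-hand side.

Productions for A:
  A → ; *
  A → * P
  A → y

No common prefixes found.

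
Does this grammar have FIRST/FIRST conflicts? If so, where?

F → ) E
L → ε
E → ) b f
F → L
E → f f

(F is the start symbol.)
A FIRST/FIRST conflict occurs when two productions N → α and N → β for the same non-terminal have FIRST(α) ∩ FIRST(β) ≠ ∅ (with ε ∈ FIRST of a nullable right-hand side, so two nullable alternatives also conflict).

FIRST sets of the non-terminals at (or reachable through a nullable prefix from) the front of some alternative:
  FIRST(L) = { ε }

Productions for F:
  F → ) E: FIRST = { ')' }
  F → L: FIRST = { ε }
Productions for E:
  E → ) b f: FIRST = { ')' }
  E → f f: FIRST = { 'f' }
L has only one production, so no FIRST/FIRST conflict is possible there.

All alternatives of each non-terminal have pairwise disjoint FIRST sets.

Answer: No FIRST/FIRST conflicts.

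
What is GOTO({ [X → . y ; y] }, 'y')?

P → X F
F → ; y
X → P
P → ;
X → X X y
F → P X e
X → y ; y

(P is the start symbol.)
{ [X → y . ; y] }

GOTO(I, 'y') = CLOSURE({ [A → αX.β] : [A → α.Xβ] ∈ I, X = 'y' })

Items with dot before 'y', with the dot advanced:
  [X → . y ; y] → [X → y . ; y]
Closure adds nothing (no advanced item has the dot before a non-terminal).

GOTO = { [X → y . ; y] }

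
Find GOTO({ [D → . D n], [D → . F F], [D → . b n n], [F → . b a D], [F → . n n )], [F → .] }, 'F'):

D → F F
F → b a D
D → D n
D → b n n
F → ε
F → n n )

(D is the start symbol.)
{ [D → F . F], [F → . b a D], [F → . n n )], [F → .] }

GOTO(I, 'F') = CLOSURE({ [A → αX.β] : [A → α.Xβ] ∈ I, X = 'F' })

Items with dot before 'F', with the dot advanced:
  [D → . F F] → [D → F . F]
Closure of the advanced items:
  [D → F . F] has the dot before F: add [F → . b a D], [F → .], [F → . n n )]

GOTO = { [D → F . F], [F → . b a D], [F → . n n )], [F → .] }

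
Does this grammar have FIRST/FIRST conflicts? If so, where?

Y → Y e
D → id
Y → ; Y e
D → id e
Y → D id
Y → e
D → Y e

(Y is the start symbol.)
Yes. Y → Y e / Y → ';' Y e on { ';' }; Y → Y e / Y → D id on { ';', 'e', 'id' }; Y → Y e / Y → e on { 'e' }; Y → ';' Y e / Y → D id on { ';' }; Y → D id / Y → e on { 'e' }; D → id / D → id e on { 'id' }; D → id / D → Y e on { 'id' }; D → id e / D → Y e on { 'id' }

FIRST sets of the non-terminals at (or reachable through a nullable prefix from) the front of some alternative:
  FIRST(Y) = { ';', 'e', 'id' }
  FIRST(D) = { ';', 'e', 'id' }

Productions for Y:
  Y → Y e: FIRST = { ';', 'e', 'id' }
  Y → ; Y e: FIRST = { ';' }
  Y → D id: FIRST = { ';', 'e', 'id' }
  Y → e: FIRST = { 'e' }
Productions for D:
  D → id: FIRST = { 'id' }
  D → id e: FIRST = { 'id' }
  D → Y e: FIRST = { ';', 'e', 'id' }

Conflict for Y: Y → Y e and Y → ; Y e
  Overlap: { ';' }
Conflict for Y: Y → Y e and Y → D id
  Overlap: { ';', 'e', 'id' }
Conflict for Y: Y → Y e and Y → e
  Overlap: { 'e' }
Conflict for Y: Y → ; Y e and Y → D id
  Overlap: { ';' }
Conflict for Y: Y → D id and Y → e
  Overlap: { 'e' }
Conflict for D: D → id and D → id e
  Overlap: { 'id' }
Conflict for D: D → id and D → Y e
  Overlap: { 'id' }
Conflict for D: D → id e and D → Y e
  Overlap: { 'id' }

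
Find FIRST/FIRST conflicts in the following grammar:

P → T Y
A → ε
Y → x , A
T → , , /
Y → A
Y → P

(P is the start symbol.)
A FIRST/FIRST conflict occurs when two productions N → α and N → β for the same non-terminal have FIRST(α) ∩ FIRST(β) ≠ ∅ (with ε ∈ FIRST of a nullable right-hand side, so two nullable alternatives also conflict).

FIRST sets of the non-terminals at (or reachable through a nullable prefix from) the front of some alternative:
  FIRST(A) = { ε }
  FIRST(P) = { ',' }

Productions for Y:
  Y → x , A: FIRST = { 'x' }
  Y → A: FIRST = { ε }
  Y → P: FIRST = { ',' }
P, A, T have only one production, so no FIRST/FIRST conflict is possible there.

All alternatives of each non-terminal have pairwise disjoint FIRST sets.

Answer: No FIRST/FIRST conflicts.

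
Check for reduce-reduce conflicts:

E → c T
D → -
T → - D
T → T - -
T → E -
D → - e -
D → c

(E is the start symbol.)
No reduce-reduce conflicts

Augment with E' → E and build the canonical LR(0) collection (I0 = CLOSURE({[E' → . E]}), then GOTO on every symbol after a dot until no new states appear). It has 14 states:
  I0: { [E → . c T], [E' → . E] }  — shift
  I1: { [E' → E .] }  — accept
  I2: { [E → . c T], [E → c . T], [T → . - D], [T → . E -], [T → . T - -] }  — shift
  I3: { [D → . - e -], [D → . -], [D → . c], [T → - . D] }  — shift
  I4: { [T → E . -] }  — shift
  I5: { [E → c T .], [T → T . - -] }  — shift, reduce
  I6: { [T → T - . -] }  — shift
  I7: { [T → T - - .] }  — reduce
  I8: { [T → E - .] }  — reduce
  I9: { [D → - . e -], [D → - .] }  — shift, reduce
  I10: { [T → - D .] }  — reduce
  I11: { [D → c .] }  — reduce
  I12: { [D → - e . -] }  — shift
  I13: { [D → - e - .] }  — reduce

No state contains more than one complete item.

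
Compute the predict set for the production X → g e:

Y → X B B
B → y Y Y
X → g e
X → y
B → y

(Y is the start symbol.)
PREDICT(X → g e) = (FIRST(RHS) \ {ε}) ∪ (FOLLOW(X) if ε ∈ FIRST(RHS), i.e. RHS ⇒* ε)
FIRST(g e) = { 'g' }
ε ∉ FIRST(g e), so FOLLOW(X) is not added.
PREDICT(X → g e) = { 'g' }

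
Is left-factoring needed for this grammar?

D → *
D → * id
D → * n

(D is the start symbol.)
Left-factoring is needed when two productions for the same non-terminal
share a common prefix on the right-hand side.

Productions for D:
  D → *
  D → * id
  D → * n

Found common prefix '*' in productions for D

Answer: Yes, D has productions with common prefix '*'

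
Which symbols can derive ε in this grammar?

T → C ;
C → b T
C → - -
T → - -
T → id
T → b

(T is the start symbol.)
None

A non-terminal is nullable if it can derive ε (the empty string): either it has an ε-production, or it has a production whose right-hand side consists entirely of nullable non-terminals.

There are no ε-productions, so no non-terminal can derive ε.
No non-terminals are nullable.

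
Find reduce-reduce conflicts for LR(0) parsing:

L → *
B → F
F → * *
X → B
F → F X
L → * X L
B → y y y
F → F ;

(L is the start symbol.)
No reduce-reduce conflicts

A reduce-reduce conflict occurs when an LR(0) state has two complete items [A → α .] and [B → β .] — both call for a reduction, and with no lookahead the parser cannot choose between them.

Augment with L' → L and build the canonical LR(0) collection (I0 = CLOSURE({[L' → . L]}), then GOTO on every symbol after a dot until no new states appear). It has 14 states:
  I0: { [L → . * X L], [L → . *], [L' → . L] }  — shift
  I1: { [B → . F], [B → . y y y], [F → . * *], [F → . F ;], [F → . F X], [L → * . X L], [L → * .], [X → . B] }  — shift, reduce
  I2: { [L' → L .] }  — accept
  I3: { [F → * . *] }  — shift
  I4: { [X → B .] }  — reduce
  I5: { [B → . F], [B → . y y y], [B → F .], [F → . * *], [F → . F ;], [F → . F X], [F → F . ;], [F → F . X], [X → . B] }  — shift, reduce
  I6: { [L → * X . L], [L → . * X L], [L → . *] }  — shift
  I7: { [B → y . y y] }  — shift
  I8: { [B → y y . y] }  — shift
  I9: { [B → y y y .] }  — reduce
  I10: { [L → * X L .] }  — reduce
  I11: { [F → F ; .] }  — reduce
  I12: { [F → F X .] }  — reduce
  I13: { [F → * * .] }  — reduce

No state contains more than one complete item.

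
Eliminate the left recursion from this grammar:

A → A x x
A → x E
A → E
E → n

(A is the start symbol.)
A is directly left-recursive. The standard transformation for
  A → A α₁ | ... | A α_m | β₁ | ... | β_n
is
  A  → β₁ A' | ... | β_n A'
  A' → α₁ A' | ... | α_m A' | ε

A → x E becomes A → x E A'
A → E becomes A → E A'
A → A x x becomes A' → x x A'
Add A' → ε

Productions for other non-terminals are unchanged:
  E → n

Resulting grammar:
A → x E A'
A → E A'
A' → x x A'
A' → ε
E → n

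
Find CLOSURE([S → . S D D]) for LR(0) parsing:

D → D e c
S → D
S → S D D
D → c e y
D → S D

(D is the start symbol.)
{ [D → . D e c], [D → . S D], [D → . c e y], [S → . D], [S → . S D D] }

Start with: [S → . S D D]
  [S → . S D D] has the dot before S: add [S → . D]
  [S → . D] has the dot before D: add [D → . D e c], [D → . c e y], [D → . S D]
No further items can be added.

CLOSURE = { [D → . D e c], [D → . S D], [D → . c e y], [S → . D], [S → . S D D] }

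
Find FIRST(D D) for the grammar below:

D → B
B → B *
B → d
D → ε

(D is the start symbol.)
{ 'd', ε }

FIRST sets of the non-terminals involved (from the grammar, by fixed-point iteration):
  FIRST(D) = { 'd', ε }

To compute FIRST(D D), process the symbols left to right:
Symbol D is a non-terminal. Add FIRST(D) \ {ε} = { 'd' }
D is nullable (ε ∈ FIRST(D)), continue to the next symbol.
Symbol D is a non-terminal. Add FIRST(D) \ {ε} = { 'd' }
D is nullable (ε ∈ FIRST(D)), continue to the next symbol.
All symbols are nullable, so ε is in the result.
FIRST(D D) = { 'd', ε }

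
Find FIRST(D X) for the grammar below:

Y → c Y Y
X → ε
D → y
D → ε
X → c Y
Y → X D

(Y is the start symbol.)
{ 'c', 'y', ε }

FIRST sets of the non-terminals involved (from the grammar, by fixed-point iteration):
  FIRST(D) = { 'y', ε }
  FIRST(X) = { 'c', ε }

To compute FIRST(D X), process the symbols left to right:
Symbol D is a non-terminal. Add FIRST(D) \ {ε} = { 'y' }
D is nullable (ε ∈ FIRST(D)), continue to the next symbol.
Symbol X is a non-terminal. Add FIRST(X) \ {ε} = { 'c' }
X is nullable (ε ∈ FIRST(X)), continue to the next symbol.
All symbols are nullable, so ε is in the result.
FIRST(D X) = { 'c', 'y', ε }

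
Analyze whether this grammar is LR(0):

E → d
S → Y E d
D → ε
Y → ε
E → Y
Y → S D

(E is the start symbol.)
A grammar is LR(0) if no state in the canonical LR(0) collection has:
  - both a shift item (dot before a terminal) and a complete item (shift-reduce conflict), or
  - two or more complete items (reduce-reduce conflict; the accept item [E' → E .] counts as a complete item here).

Augment with E' → E and build the canonical LR(0) collection (I0 = CLOSURE({[E' → . E]}), then GOTO on every symbol after a dot until no new states appear). It has 8 states:
  I0: { [E → . Y], [E → . d], [E' → . E], [S → . Y E d], [Y → . S D], [Y → .] }  — shift, reduce
  I1: { [E' → E .] }  — accept
  I2: { [D → .], [Y → S . D] }  — reduce
  I3: { [E → . Y], [E → . d], [E → Y .], [S → . Y E d], [S → Y . E d], [Y → . S D], [Y → .] }  — shift, 2 reduces
  I4: { [E → d .] }  — reduce
  I5: { [S → Y E . d] }  — shift
  I6: { [S → Y E d .] }  — reduce
  I7: { [Y → S D .] }  — reduce

Conflict in state I0:
  Shift-reduce conflict between [Y → .] and [E → . d]
So the grammar is NOT LR(0).

Answer: No. Shift-reduce conflict between [Y → .] and [E → . d]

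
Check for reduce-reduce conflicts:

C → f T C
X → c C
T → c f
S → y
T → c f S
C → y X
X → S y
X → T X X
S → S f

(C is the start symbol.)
A reduce-reduce conflict occurs when an LR(0) state has two complete items [A → α .] and [B → β .] — both call for a reduction, and with no lookahead the parser cannot choose between them.

Augment with C' → C and build the canonical LR(0) collection (I0 = CLOSURE({[C' → . C]}), then GOTO on every symbol after a dot until no new states appear). It has 20 states:
  I0: { [C → . f T C], [C → . y X], [C' → . C] }  — shift
  I1: { [C' → C .] }  — accept
  I2: { [C → f . T C], [T → . c f S], [T → . c f] }  — shift
  I3: { [C → y . X], [S → . S f], [S → . y], [T → . c f S], [T → . c f], [X → . S y], [X → . T X X], [X → . c C] }  — shift
  I4: { [S → S . f], [X → S . y] }  — shift
  I5: { [S → . S f], [S → . y], [T → . c f S], [T → . c f], [X → . S y], [X → . T X X], [X → . c C], [X → T . X X] }  — shift
  I6: { [C → y X .] }  — reduce
  I7: { [C → . f T C], [C → . y X], [T → c . f S], [T → c . f], [X → c . C] }  — shift
  I8: { [S → y .] }  — reduce
  I9: { [X → c C .] }  — reduce
  I10: { [C → f . T C], [S → . S f], [S → . y], [T → . c f S], [T → . c f], [T → c f . S], [T → c f .] }  — shift, reduce
  I11: { [S → S . f], [T → c f S .] }  — shift, reduce
  I12: { [C → . f T C], [C → . y X], [C → f T . C] }  — shift
  I13: { [T → c . f S], [T → c . f] }  — shift
  I14: { [S → . S f], [S → . y], [T → c f . S], [T → c f .] }  — shift, reduce
  I15: { [C → f T C .] }  — reduce
  I16: { [S → S f .] }  — reduce
  I17: { [S → . S f], [S → . y], [T → . c f S], [T → . c f], [X → . S y], [X → . T X X], [X → . c C], [X → T X . X] }  — shift
  I18: { [X → T X X .] }  — reduce
  I19: { [X → S y .] }  — reduce

No state contains more than one complete item.

Answer: No reduce-reduce conflicts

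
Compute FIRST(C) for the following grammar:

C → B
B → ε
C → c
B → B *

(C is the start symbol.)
To compute FIRST(C), examine every production with C on the left-hand side, reading each right-hand side left to right until a non-nullable symbol is reached.

FIRST sets of the other non-terminals involved (by the same procedure, iterated to a fixed point):
  FIRST(B) = { '*', ε }

From C → B:
  - B is a non-terminal: add FIRST(B) \ {ε} = { '*' }
    B is nullable and nothing follows, so the whole right-hand side can vanish: ε ∈ FIRST(C)
From C → c:
  - c is a terminal: add 'c' and stop

Collecting: FIRST(C) = { '*', 'c', ε }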